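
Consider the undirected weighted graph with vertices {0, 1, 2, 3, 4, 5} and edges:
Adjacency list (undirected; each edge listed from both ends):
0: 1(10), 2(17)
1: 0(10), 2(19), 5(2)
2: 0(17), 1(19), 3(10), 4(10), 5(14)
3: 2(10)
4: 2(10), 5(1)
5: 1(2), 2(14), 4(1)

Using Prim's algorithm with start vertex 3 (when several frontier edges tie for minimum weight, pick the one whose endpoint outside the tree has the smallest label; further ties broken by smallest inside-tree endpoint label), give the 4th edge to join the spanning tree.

1-5

Prim, starting at 3.
Step 1: frontier [2–3 10] → take 2–3 (10); add 2.
Step 2: frontier [2–4 10, 2–5 14, 0–2 17, 1–2 19] → take 2–4 (10); add 4.
Step 3: frontier [2–5 14, 0–2 17, 1–2 19, 4–5 1] → take 4–5 (1); add 5.
Step 4: frontier [0–2 17, 1–2 19, 1–5 2] → take 1–5 (2); add 1.
Step 5: frontier [0–1 10, 0–2 17] → take 0–1 (10); add 0.
The 4th edge added is 1–5.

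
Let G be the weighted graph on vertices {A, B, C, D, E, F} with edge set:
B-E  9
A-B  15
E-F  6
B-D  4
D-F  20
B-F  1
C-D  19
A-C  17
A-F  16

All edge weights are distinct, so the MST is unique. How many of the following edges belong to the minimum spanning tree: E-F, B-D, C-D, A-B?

3

Kruskal: consider edges lightest-first.
B-F (1): add — endpoints in different components.
B-D (4): add — endpoints in different components.
E-F (6): add — endpoints in different components.
B-E (9): skip — B and E already connected.
A-B (15): add — endpoints in different components.
A-F (16): skip — A and F already connected.
A-C (17): add — endpoints in different components.
MST edge set: {B-F, B-D, E-F, A-B, A-C}.
Of the listed edges, {E-F, B-D, A-B} are in the MST → 3.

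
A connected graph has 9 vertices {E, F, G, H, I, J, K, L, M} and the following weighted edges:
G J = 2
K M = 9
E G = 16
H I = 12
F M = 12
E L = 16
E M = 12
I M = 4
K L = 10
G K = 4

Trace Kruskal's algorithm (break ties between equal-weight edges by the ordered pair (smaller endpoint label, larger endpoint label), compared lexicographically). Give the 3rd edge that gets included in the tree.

Sort edges by weight, then run Kruskal:
G J (2): add — endpoints in different components.
G K (4): add — endpoints in different components.
I M (4): add — endpoints in different components.
K M (9): add — endpoints in different components.
K L (10): add — endpoints in different components.
E M (12): add — endpoints in different components.
F M (12): add — endpoints in different components.
H I (12): add — endpoints in different components.
The 3rd edge added is I M.

I-M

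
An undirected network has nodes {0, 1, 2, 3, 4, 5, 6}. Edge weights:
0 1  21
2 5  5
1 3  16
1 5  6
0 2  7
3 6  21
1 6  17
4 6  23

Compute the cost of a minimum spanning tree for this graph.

Kruskal's algorithm — process edges by increasing weight (ties by edge label):
2 5 (5): add. Components now {0} {1} {2,5} {3} {4} {6}
1 5 (6): add. Components now {0} {1,2,5} {3} {4} {6}
0 2 (7): add. Components now {0,1,2,5} {3} {4} {6}
1 3 (16): add. Components now {0,1,2,3,5} {4} {6}
1 6 (17): add. Components now {0,1,2,3,5,6} {4}
0 1 (21): skip — 0 and 1 already connected.
3 6 (21): skip — 3 and 6 already connected.
4 6 (23): add. Components now {0,1,2,3,4,5,6}
MST edges: 2 5, 1 5, 0 2, 1 3, 1 6, 4 6; total weight 5+6+7+16+17+23 = 74.

74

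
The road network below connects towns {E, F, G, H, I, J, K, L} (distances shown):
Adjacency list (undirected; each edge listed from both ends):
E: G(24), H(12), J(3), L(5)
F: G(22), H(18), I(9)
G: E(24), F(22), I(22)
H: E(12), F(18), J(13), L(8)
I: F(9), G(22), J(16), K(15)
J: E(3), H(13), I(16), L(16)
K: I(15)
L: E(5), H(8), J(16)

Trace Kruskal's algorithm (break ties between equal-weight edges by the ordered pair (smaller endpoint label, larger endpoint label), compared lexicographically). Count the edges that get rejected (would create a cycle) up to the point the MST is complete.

Sort edges by weight, then run Kruskal:
E-J (3): add — endpoints in different components.
E-L (5): add — endpoints in different components.
H-L (8): add — endpoints in different components.
F-I (9): add — endpoints in different components.
E-H (12): skip — E and H already connected.
H-J (13): skip — H and J already connected.
I-K (15): add — endpoints in different components.
I-J (16): add — endpoints in different components.
J-L (16): skip — J and L already connected.
F-H (18): skip — F and H already connected.
F-G (22): add — endpoints in different components.
Edges rejected before the tree was complete: 4.

4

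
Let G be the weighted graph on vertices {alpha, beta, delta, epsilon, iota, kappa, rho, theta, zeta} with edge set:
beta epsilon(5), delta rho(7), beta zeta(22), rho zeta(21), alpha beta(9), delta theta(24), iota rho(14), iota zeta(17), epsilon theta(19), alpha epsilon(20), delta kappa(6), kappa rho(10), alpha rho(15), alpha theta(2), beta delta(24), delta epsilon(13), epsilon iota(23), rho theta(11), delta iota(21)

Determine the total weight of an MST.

Prim, starting at rho.
Step 1: cheapest edge leaving the tree is delta rho (7); add delta.
Step 2: cheapest edge leaving the tree is delta kappa (6); add kappa.
Step 3: cheapest edge leaving the tree is rho theta (11); add theta.
Step 4: cheapest edge leaving the tree is alpha theta (2); add alpha.
Step 5: cheapest edge leaving the tree is alpha beta (9); add beta.
Step 6: cheapest edge leaving the tree is beta epsilon (5); add epsilon.
Step 7: cheapest edge leaving the tree is iota rho (14); add iota.
Step 8: cheapest edge leaving the tree is iota zeta (17); add zeta.
MST edges: delta rho, delta kappa, rho theta, alpha theta, alpha beta, beta epsilon, iota rho, iota zeta; total weight 7+6+11+2+9+5+14+17 = 71.

71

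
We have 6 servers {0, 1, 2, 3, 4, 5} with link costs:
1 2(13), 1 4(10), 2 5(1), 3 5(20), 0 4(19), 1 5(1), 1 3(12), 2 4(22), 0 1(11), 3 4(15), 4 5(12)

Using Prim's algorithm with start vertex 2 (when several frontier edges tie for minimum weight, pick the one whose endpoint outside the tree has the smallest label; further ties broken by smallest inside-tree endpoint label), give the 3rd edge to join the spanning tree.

Grow the tree from 2 using Prim:
Step 1: frontier [2 5 1, 1 2 13, 2 4 22] → take 2 5 (1); add 5.
Step 2: frontier [1 2 13, 2 4 22, 1 5 1, 4 5 12, 3 5 20] → take 1 5 (1); add 1.
Step 3: frontier [1 4 10, 0 1 11, 1 3 12, 2 4 22, 4 5 12, 3 5 20] → take 1 4 (10); add 4.
Step 4: frontier [0 1 11, 1 3 12, 3 4 15, 0 4 19, 3 5 20] → take 0 1 (11); add 0.
Step 5: frontier [1 3 12, 3 4 15, 3 5 20] → take 1 3 (12); add 3.
The 3rd edge added is 1 4.

1-4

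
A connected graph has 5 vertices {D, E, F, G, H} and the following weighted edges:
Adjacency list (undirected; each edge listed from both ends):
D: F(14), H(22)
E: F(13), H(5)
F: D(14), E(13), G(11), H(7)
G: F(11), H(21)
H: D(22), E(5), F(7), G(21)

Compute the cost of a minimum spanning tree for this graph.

37

Prim's algorithm from G:
Step 1: frontier [F—G 11, G—H 21] → take F—G (11); add F.
Step 2: frontier [F—H 7, E—F 13, D—F 14, G—H 21] → take F—H (7); add H.
Step 3: frontier [E—F 13, D—F 14, E—H 5, D—H 22] → take E—H (5); add E.
Step 4: frontier [D—F 14, D—H 22] → take D—F (14); add D.
MST edges: F—G, F—H, E—H, D—F; total weight 11+7+5+14 = 37.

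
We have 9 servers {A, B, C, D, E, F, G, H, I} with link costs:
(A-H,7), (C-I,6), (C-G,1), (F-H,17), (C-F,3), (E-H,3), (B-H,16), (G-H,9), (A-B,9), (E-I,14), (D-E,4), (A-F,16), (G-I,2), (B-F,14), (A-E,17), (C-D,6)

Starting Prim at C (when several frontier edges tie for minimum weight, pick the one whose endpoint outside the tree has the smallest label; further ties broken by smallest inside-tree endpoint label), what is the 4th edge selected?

C-D

Prim, starting at C.
Step 1: cheapest edge leaving the tree is C-G (1); add G.
Step 2: cheapest edge leaving the tree is G-I (2); add I.
Step 3: cheapest edge leaving the tree is C-F (3); add F.
Step 4: cheapest edge leaving the tree is C-D (6); add D.
Step 5: cheapest edge leaving the tree is D-E (4); add E.
Step 6: cheapest edge leaving the tree is E-H (3); add H.
Step 7: cheapest edge leaving the tree is A-H (7); add A.
Step 8: cheapest edge leaving the tree is A-B (9); add B.
The 4th edge added is C-D.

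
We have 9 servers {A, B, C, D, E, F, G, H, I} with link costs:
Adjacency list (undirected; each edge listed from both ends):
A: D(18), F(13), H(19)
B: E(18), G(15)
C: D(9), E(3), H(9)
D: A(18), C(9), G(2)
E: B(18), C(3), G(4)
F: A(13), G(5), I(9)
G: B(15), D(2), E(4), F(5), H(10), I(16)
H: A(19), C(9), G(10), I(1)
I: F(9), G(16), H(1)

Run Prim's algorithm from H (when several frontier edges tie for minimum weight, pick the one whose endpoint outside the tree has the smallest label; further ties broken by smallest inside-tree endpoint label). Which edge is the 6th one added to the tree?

F-G

Prim, starting at H.
Step 1: cheapest edge leaving the tree is H—I (1); add I.
Step 2: cheapest edge leaving the tree is C—H (9); add C.
Step 3: cheapest edge leaving the tree is C—E (3); add E.
Step 4: cheapest edge leaving the tree is E—G (4); add G.
Step 5: cheapest edge leaving the tree is D—G (2); add D.
Step 6: cheapest edge leaving the tree is F—G (5); add F.
Step 7: cheapest edge leaving the tree is A—F (13); add A.
Step 8: cheapest edge leaving the tree is B—G (15); add B.
The 6th edge added is F—G.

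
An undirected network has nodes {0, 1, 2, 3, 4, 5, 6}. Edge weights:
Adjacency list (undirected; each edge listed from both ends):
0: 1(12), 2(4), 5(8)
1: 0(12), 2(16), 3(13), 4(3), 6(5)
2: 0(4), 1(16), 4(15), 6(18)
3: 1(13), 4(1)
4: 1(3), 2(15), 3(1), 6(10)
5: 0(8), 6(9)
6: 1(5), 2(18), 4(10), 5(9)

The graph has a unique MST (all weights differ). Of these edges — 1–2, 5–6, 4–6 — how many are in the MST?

1

Sort edges by weight, then run Kruskal:
3–4 (1): add. Components now {0} {1} {2} {3,4} {5} {6}
1–4 (3): add. Components now {0} {1,3,4} {2} {5} {6}
0–2 (4): add. Components now {0,2} {1,3,4} {5} {6}
1–6 (5): add. Components now {0,2} {1,3,4,6} {5}
0–5 (8): add. Components now {0,2,5} {1,3,4,6}
5–6 (9): add. Components now {0,1,2,3,4,5,6}
MST edge set: {3–4, 1–4, 0–2, 1–6, 0–5, 5–6}.
Of the listed edges, {5–6} are in the MST → 1.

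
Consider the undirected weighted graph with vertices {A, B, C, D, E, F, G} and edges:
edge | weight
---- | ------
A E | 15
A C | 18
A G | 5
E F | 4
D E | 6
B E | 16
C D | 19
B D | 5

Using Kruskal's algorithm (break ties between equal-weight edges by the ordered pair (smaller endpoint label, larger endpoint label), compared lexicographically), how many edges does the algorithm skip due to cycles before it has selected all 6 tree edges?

1

Sort edges by weight, then run Kruskal:
E F (4): add — endpoints in different components.
A G (5): add — endpoints in different components.
B D (5): add — endpoints in different components.
D E (6): add — endpoints in different components.
A E (15): add — endpoints in different components.
B E (16): skip — B and E already connected.
A C (18): add — endpoints in different components.
Edges rejected before the tree was complete: 1.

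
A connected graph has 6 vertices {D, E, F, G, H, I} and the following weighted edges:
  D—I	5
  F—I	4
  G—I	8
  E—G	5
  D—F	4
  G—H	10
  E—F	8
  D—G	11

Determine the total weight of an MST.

Kruskal: consider edges lightest-first.
D—F (4): add — endpoints in different components.
F—I (4): add — endpoints in different components.
D—I (5): skip — D and I already connected.
E—G (5): add — endpoints in different components.
E—F (8): add — endpoints in different components.
G—I (8): skip — G and I already connected.
G—H (10): add — endpoints in different components.
MST edges: D—F, F—I, E—G, E—F, G—H; total weight 4+4+5+8+10 = 31.

31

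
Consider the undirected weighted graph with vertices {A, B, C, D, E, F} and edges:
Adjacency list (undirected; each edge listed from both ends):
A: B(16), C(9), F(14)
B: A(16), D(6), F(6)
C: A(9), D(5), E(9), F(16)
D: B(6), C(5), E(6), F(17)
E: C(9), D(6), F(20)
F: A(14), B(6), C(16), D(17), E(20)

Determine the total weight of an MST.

Prim's algorithm from A:
Step 1: cheapest edge leaving the tree is A C (9); add C.
Step 2: cheapest edge leaving the tree is C D (5); add D.
Step 3: cheapest edge leaving the tree is B D (6); add B.
Step 4: cheapest edge leaving the tree is D E (6); add E.
Step 5: cheapest edge leaving the tree is B F (6); add F.
MST edges: A C, C D, B D, D E, B F; total weight 9+5+6+6+6 = 32.

32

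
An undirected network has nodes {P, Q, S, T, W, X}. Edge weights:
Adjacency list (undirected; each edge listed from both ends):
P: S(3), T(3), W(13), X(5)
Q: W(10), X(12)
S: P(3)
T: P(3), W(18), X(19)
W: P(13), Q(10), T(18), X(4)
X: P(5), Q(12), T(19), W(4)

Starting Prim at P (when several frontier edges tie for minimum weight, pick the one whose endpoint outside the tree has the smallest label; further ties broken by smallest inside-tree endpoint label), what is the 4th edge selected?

W-X

Grow the tree from P using Prim:
Step 1: frontier [P S 3, P T 3, P X 5, P W 13] → take P S (3); add S.
Step 2: frontier [P T 3, P X 5, P W 13] → take P T (3); add T.
Step 3: frontier [P X 5, P W 13, T W 18, T X 19] → take P X (5); add X.
Step 4: frontier [P W 13, T W 18, W X 4, Q X 12] → take W X (4); add W.
Step 5: frontier [Q W 10, Q X 12] → take Q W (10); add Q.
The 4th edge added is W X.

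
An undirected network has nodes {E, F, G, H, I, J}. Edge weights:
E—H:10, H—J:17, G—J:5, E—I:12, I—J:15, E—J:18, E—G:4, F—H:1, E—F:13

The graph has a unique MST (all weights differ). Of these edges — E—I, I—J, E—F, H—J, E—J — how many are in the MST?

1

Sort edges by weight, then run Kruskal:
F—H (1): add — endpoints in different components.
E—G (4): add — endpoints in different components.
G—J (5): add — endpoints in different components.
E—H (10): add — endpoints in different components.
E—I (12): add — endpoints in different components.
MST edge set: {F—H, E—G, G—J, E—H, E—I}.
Of the listed edges, {E—I} are in the MST → 1.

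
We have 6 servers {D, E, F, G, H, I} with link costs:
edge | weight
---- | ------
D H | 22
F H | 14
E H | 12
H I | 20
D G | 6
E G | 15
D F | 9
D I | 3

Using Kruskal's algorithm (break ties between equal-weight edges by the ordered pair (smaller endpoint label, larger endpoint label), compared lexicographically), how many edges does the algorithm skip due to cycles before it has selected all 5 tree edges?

Kruskal: consider edges lightest-first.
D I (3): add. Components now {D,I} {E} {F} {G} {H}
D G (6): add. Components now {D,G,I} {E} {F} {H}
D F (9): add. Components now {D,F,G,I} {E} {H}
E H (12): add. Components now {D,F,G,I} {E,H}
F H (14): add. Components now {D,E,F,G,H,I}
Edges rejected before the tree was complete: 0.

0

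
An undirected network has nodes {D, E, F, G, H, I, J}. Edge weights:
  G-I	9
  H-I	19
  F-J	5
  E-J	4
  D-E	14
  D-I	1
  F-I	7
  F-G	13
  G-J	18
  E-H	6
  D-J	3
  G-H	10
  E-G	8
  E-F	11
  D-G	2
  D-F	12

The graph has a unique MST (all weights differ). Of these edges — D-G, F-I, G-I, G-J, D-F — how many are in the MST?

Kruskal: consider edges lightest-first.
D-I (1): add. Components now {D,I} {E} {F} {G} {H} {J}
D-G (2): add. Components now {D,G,I} {E} {F} {H} {J}
D-J (3): add. Components now {D,G,I,J} {E} {F} {H}
E-J (4): add. Components now {D,E,G,I,J} {F} {H}
F-J (5): add. Components now {D,E,F,G,I,J} {H}
E-H (6): add. Components now {D,E,F,G,H,I,J}
MST edge set: {D-I, D-G, D-J, E-J, F-J, E-H}.
Of the listed edges, {D-G} are in the MST → 1.

1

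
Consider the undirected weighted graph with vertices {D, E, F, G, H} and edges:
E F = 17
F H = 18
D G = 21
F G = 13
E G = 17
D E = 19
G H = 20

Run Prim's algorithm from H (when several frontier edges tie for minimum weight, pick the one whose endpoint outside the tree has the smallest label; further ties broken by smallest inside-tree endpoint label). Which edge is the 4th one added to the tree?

D-E

Grow the tree from H using Prim:
Step 1: cheapest edge leaving the tree is F H (18); add F.
Step 2: cheapest edge leaving the tree is F G (13); add G.
Step 3: cheapest edge leaving the tree is E F (17); add E.
Step 4: cheapest edge leaving the tree is D E (19); add D.
The 4th edge added is D E.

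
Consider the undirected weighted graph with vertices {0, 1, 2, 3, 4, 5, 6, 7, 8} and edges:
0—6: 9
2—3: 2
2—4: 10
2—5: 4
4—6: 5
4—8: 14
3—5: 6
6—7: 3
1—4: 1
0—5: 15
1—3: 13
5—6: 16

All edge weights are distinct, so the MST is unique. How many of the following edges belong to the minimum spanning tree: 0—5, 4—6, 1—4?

Kruskal's algorithm — process edges by increasing weight (ties by edge label):
1—4 (1): add — endpoints in different components.
2—3 (2): add — endpoints in different components.
6—7 (3): add — endpoints in different components.
2—5 (4): add — endpoints in different components.
4—6 (5): add — endpoints in different components.
3—5 (6): skip — 3 and 5 already connected.
0—6 (9): add — endpoints in different components.
2—4 (10): add — endpoints in different components.
1—3 (13): skip — 1 and 3 already connected.
4—8 (14): add — endpoints in different components.
MST edge set: {1—4, 2—3, 6—7, 2—5, 4—6, 0—6, 2—4, 4—8}.
Of the listed edges, {4—6, 1—4} are in the MST → 2.

2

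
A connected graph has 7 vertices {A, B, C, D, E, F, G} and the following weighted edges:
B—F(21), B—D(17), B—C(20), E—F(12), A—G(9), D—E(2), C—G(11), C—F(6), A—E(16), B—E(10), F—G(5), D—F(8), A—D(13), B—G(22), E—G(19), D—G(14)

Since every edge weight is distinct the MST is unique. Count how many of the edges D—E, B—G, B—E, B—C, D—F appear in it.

3

Sort edges by weight, then run Kruskal:
D—E (2): add — endpoints in different components.
F—G (5): add — endpoints in different components.
C—F (6): add — endpoints in different components.
D—F (8): add — endpoints in different components.
A—G (9): add — endpoints in different components.
B—E (10): add — endpoints in different components.
MST edge set: {D—E, F—G, C—F, D—F, A—G, B—E}.
Of the listed edges, {D—E, B—E, D—F} are in the MST → 3.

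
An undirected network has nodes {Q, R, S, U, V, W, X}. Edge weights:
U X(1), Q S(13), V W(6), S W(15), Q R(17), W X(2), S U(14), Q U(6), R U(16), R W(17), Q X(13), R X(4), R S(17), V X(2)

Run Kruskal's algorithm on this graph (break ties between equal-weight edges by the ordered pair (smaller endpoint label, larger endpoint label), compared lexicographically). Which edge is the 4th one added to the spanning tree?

R-X

Kruskal: consider edges lightest-first.
U X (1): add — endpoints in different components.
V X (2): add — endpoints in different components.
W X (2): add — endpoints in different components.
R X (4): add — endpoints in different components.
Q U (6): add — endpoints in different components.
V W (6): skip — W and V already connected.
Q S (13): add — endpoints in different components.
The 4th edge added is R X.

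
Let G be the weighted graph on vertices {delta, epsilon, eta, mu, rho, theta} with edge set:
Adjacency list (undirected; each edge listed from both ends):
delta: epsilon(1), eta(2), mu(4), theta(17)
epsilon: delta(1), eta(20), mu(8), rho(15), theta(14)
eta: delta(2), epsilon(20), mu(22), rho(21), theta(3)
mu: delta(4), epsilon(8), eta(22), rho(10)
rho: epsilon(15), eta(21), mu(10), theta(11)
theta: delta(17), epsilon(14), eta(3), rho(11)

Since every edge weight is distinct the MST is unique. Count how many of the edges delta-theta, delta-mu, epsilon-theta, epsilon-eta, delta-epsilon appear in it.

Kruskal: consider edges lightest-first.
delta-epsilon (1): add. Components now {theta} {mu} {eta} {delta,epsilon} {rho}
delta-eta (2): add. Components now {theta} {mu} {delta,epsilon,eta} {rho}
eta-theta (3): add. Components now {delta,epsilon,eta,theta} {mu} {rho}
delta-mu (4): add. Components now {delta,epsilon,eta,mu,theta} {rho}
epsilon-mu (8): skip — mu and epsilon already connected.
mu-rho (10): add. Components now {delta,epsilon,eta,mu,rho,theta}
MST edge set: {delta-epsilon, delta-eta, eta-theta, delta-mu, mu-rho}.
Of the listed edges, {delta-mu, delta-epsilon} are in the MST → 2.

2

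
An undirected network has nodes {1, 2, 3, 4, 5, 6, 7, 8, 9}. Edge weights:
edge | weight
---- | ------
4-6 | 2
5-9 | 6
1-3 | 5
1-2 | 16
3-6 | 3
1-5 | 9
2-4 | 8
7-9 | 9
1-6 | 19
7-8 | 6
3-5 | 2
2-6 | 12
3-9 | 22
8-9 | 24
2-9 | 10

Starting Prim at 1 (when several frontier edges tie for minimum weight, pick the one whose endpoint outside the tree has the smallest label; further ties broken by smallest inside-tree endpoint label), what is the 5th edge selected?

Grow the tree from 1 using Prim:
Step 1: cheapest edge leaving the tree is 1-3 (5); add 3.
Step 2: cheapest edge leaving the tree is 3-5 (2); add 5.
Step 3: cheapest edge leaving the tree is 3-6 (3); add 6.
Step 4: cheapest edge leaving the tree is 4-6 (2); add 4.
Step 5: cheapest edge leaving the tree is 5-9 (6); add 9.
Step 6: cheapest edge leaving the tree is 2-4 (8); add 2.
Step 7: cheapest edge leaving the tree is 7-9 (9); add 7.
Step 8: cheapest edge leaving the tree is 7-8 (6); add 8.
The 5th edge added is 5-9.

5-9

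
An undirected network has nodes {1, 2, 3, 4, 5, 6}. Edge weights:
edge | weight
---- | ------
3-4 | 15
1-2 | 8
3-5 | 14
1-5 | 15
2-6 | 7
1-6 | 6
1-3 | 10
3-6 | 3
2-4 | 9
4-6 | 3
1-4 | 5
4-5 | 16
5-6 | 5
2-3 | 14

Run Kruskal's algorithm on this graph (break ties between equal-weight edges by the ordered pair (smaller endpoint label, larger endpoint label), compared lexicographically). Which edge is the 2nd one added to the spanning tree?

4-6

Kruskal: consider edges lightest-first.
3-6 (3): add — endpoints in different components.
4-6 (3): add — endpoints in different components.
1-4 (5): add — endpoints in different components.
5-6 (5): add — endpoints in different components.
1-6 (6): skip — 1 and 6 already connected.
2-6 (7): add — endpoints in different components.
The 2nd edge added is 4-6.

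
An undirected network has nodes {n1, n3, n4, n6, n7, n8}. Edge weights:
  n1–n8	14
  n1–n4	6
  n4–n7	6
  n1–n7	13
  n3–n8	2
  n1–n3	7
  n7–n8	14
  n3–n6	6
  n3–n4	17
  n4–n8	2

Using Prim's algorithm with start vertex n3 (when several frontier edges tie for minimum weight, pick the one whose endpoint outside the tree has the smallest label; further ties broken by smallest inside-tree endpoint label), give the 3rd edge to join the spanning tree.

n1-n4

Prim's algorithm from n3:
Step 1: cheapest edge leaving the tree is n3–n8 (2); add n8.
Step 2: cheapest edge leaving the tree is n4–n8 (2); add n4.
Step 3: cheapest edge leaving the tree is n1–n4 (6); add n1.
Step 4: cheapest edge leaving the tree is n3–n6 (6); add n6.
Step 5: cheapest edge leaving the tree is n4–n7 (6); add n7.
The 3rd edge added is n1–n4.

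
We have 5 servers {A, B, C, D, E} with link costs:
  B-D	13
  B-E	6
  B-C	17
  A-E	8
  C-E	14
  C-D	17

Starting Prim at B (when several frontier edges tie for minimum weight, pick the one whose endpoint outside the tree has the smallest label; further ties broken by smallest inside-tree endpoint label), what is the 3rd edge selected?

B-D

Prim, starting at B.
Step 1: frontier [B-E 6, B-D 13, B-C 17] → take B-E (6); add E.
Step 2: frontier [B-D 13, B-C 17, A-E 8, C-E 14] → take A-E (8); add A.
Step 3: frontier [B-D 13, B-C 17, C-E 14] → take B-D (13); add D.
Step 4: frontier [B-C 17, C-D 17, C-E 14] → take C-E (14); add C.
The 3rd edge added is B-D.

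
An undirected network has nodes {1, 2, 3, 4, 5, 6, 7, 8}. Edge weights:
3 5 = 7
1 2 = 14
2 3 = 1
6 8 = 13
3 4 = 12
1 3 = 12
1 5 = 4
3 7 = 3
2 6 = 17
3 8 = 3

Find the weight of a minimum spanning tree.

43

Prim, starting at 3.
Step 1: frontier [2 3 1, 3 7 3, 3 8 3, 3 5 7, 1 3 12, 3 4 12] → take 2 3 (1); add 2.
Step 2: frontier [1 2 14, 2 6 17, 3 7 3, 3 8 3, 3 5 7, 1 3 12, 3 4 12] → take 3 7 (3); add 7.
Step 3: frontier [1 2 14, 2 6 17, 3 8 3, 3 5 7, 1 3 12, 3 4 12] → take 3 8 (3); add 8.
Step 4: frontier [1 2 14, 2 6 17, 3 5 7, 1 3 12, 3 4 12, 6 8 13] → take 3 5 (7); add 5.
Step 5: frontier [1 2 14, 2 6 17, 1 3 12, 3 4 12, 1 5 4, 6 8 13] → take 1 5 (4); add 1.
Step 6: frontier [2 6 17, 3 4 12, 6 8 13] → take 3 4 (12); add 4.
Step 7: frontier [2 6 17, 6 8 13] → take 6 8 (13); add 6.
MST edges: 2 3, 3 7, 3 8, 3 5, 1 5, 3 4, 6 8; total weight 1+3+3+7+4+12+13 = 43.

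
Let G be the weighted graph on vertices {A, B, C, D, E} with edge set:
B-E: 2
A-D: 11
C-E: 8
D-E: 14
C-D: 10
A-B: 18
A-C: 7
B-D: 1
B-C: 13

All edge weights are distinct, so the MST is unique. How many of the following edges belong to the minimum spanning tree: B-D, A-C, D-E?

Sort edges by weight, then run Kruskal:
B-D (1): add. Components now {A} {B,D} {C} {E}
B-E (2): add. Components now {A} {B,D,E} {C}
A-C (7): add. Components now {A,C} {B,D,E}
C-E (8): add. Components now {A,B,C,D,E}
MST edge set: {B-D, B-E, A-C, C-E}.
Of the listed edges, {B-D, A-C} are in the MST → 2.

2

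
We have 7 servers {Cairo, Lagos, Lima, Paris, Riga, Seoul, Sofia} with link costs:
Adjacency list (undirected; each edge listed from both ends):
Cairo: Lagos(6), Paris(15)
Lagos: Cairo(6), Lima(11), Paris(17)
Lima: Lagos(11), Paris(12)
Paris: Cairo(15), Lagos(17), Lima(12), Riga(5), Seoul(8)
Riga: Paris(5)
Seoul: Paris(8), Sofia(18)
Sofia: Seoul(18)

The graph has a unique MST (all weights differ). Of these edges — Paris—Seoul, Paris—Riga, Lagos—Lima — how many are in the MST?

Kruskal: consider edges lightest-first.
Paris—Riga (5): add. Components now {Lima} {Paris,Riga} {Sofia} {Lagos} {Seoul} {Cairo}
Cairo—Lagos (6): add. Components now {Lima} {Paris,Riga} {Sofia} {Cairo,Lagos} {Seoul}
Paris—Seoul (8): add. Components now {Lima} {Paris,Riga,Seoul} {Sofia} {Cairo,Lagos}
Lagos—Lima (11): add. Components now {Cairo,Lagos,Lima} {Paris,Riga,Seoul} {Sofia}
Lima—Paris (12): add. Components now {Cairo,Lagos,Lima,Paris,Riga,Seoul} {Sofia}
Cairo—Paris (15): skip — Paris and Cairo already connected.
Lagos—Paris (17): skip — Paris and Lagos already connected.
Seoul—Sofia (18): add. Components now {Cairo,Lagos,Lima,Paris,Riga,Seoul,Sofia}
MST edge set: {Paris—Riga, Cairo—Lagos, Paris—Seoul, Lagos—Lima, Lima—Paris, Seoul—Sofia}.
Of the listed edges, {Paris—Seoul, Paris—Riga, Lagos—Lima} are in the MST → 3.

3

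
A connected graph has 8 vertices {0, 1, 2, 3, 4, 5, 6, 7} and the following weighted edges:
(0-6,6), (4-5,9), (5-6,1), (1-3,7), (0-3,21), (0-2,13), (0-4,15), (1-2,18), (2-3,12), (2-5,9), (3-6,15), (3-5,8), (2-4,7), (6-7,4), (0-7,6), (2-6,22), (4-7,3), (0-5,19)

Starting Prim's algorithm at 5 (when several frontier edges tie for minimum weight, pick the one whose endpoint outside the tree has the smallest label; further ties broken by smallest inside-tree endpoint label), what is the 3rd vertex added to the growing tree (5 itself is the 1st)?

7

Grow the tree from 5 using Prim:
Step 1: cheapest edge leaving the tree is 5-6 (1); add 6.
Step 2: cheapest edge leaving the tree is 6-7 (4); add 7.
Step 3: cheapest edge leaving the tree is 4-7 (3); add 4.
Step 4: cheapest edge leaving the tree is 0-6 (6); add 0.
Step 5: cheapest edge leaving the tree is 2-4 (7); add 2.
Step 6: cheapest edge leaving the tree is 3-5 (8); add 3.
Step 7: cheapest edge leaving the tree is 1-3 (7); add 1.
Vertex order: 5, 6, 7, 4, 0, 2, 3, 1. The 3rd vertex is 7.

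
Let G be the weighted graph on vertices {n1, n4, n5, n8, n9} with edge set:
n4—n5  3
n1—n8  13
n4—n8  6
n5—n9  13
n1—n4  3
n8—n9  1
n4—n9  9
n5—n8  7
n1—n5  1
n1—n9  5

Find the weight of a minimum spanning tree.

10

Prim, starting at n4.
Step 1: frontier [n1—n4 3, n4—n5 3, n4—n8 6, n4—n9 9] → take n1—n4 (3); add n1.
Step 2: frontier [n1—n5 1, n1—n9 5, n1—n8 13, n4—n5 3, n4—n8 6, n4—n9 9] → take n1—n5 (1); add n5.
Step 3: frontier [n1—n9 5, n1—n8 13, n4—n8 6, n4—n9 9, n5—n8 7, n5—n9 13] → take n1—n9 (5); add n9.
Step 4: frontier [n1—n8 13, n4—n8 6, n5—n8 7, n8—n9 1] → take n8—n9 (1); add n8.
MST edges: n1—n4, n1—n5, n1—n9, n8—n9; total weight 3+1+5+1 = 10.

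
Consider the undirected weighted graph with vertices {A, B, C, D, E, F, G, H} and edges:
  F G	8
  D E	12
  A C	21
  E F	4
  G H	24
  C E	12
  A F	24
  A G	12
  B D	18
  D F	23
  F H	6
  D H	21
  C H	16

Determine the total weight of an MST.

Prim, starting at A.
Step 1: frontier [A G 12, A C 21, A F 24] → take A G (12); add G.
Step 2: frontier [A C 21, A F 24, F G 8, G H 24] → take F G (8); add F.
Step 3: frontier [A C 21, E F 4, F H 6, D F 23, G H 24] → take E F (4); add E.
Step 4: frontier [A C 21, C E 12, D E 12, F H 6, D F 23, G H 24] → take F H (6); add H.
Step 5: frontier [A C 21, C E 12, D E 12, D F 23, C H 16, D H 21] → take C E (12); add C.
Step 6: frontier [D E 12, D F 23, D H 21] → take D E (12); add D.
Step 7: frontier [B D 18] → take B D (18); add B.
MST edges: A G, F G, E F, F H, C E, D E, B D; total weight 12+8+4+6+12+12+18 = 72.

72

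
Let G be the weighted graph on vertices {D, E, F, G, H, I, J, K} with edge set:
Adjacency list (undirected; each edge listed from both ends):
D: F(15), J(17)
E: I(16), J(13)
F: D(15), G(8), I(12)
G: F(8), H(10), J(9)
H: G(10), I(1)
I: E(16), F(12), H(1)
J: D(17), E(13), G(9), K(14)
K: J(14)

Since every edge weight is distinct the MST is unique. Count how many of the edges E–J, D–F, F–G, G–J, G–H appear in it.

5

Sort edges by weight, then run Kruskal:
H–I (1): add — endpoints in different components.
F–G (8): add — endpoints in different components.
G–J (9): add — endpoints in different components.
G–H (10): add — endpoints in different components.
F–I (12): skip — F and I already connected.
E–J (13): add — endpoints in different components.
J–K (14): add — endpoints in different components.
D–F (15): add — endpoints in different components.
MST edge set: {H–I, F–G, G–J, G–H, E–J, J–K, D–F}.
Of the listed edges, {E–J, D–F, F–G, G–J, G–H} are in the MST → 5.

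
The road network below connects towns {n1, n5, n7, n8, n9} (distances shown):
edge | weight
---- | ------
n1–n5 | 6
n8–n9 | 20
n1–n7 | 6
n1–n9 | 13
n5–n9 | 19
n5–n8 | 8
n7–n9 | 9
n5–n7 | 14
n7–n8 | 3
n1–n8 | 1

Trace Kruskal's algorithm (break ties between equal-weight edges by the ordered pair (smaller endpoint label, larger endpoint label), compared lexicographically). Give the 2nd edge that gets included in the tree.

Kruskal: consider edges lightest-first.
n1–n8 (1): add — endpoints in different components.
n7–n8 (3): add — endpoints in different components.
n1–n5 (6): add — endpoints in different components.
n1–n7 (6): skip — n7 and n1 already connected.
n5–n8 (8): skip — n8 and n5 already connected.
n7–n9 (9): add — endpoints in different components.
The 2nd edge added is n7–n8.

n7-n8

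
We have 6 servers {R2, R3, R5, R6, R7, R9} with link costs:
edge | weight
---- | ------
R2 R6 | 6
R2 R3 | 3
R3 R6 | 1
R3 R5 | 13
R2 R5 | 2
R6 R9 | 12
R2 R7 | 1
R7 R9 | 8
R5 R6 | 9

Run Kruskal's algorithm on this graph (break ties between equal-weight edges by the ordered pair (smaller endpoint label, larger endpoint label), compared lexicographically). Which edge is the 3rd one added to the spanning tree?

Kruskal's algorithm — process edges by increasing weight (ties by edge label):
R2 R7 (1): add — endpoints in different components.
R3 R6 (1): add — endpoints in different components.
R2 R5 (2): add — endpoints in different components.
R2 R3 (3): add — endpoints in different components.
R2 R6 (6): skip — R2 and R6 already connected.
R7 R9 (8): add — endpoints in different components.
The 3rd edge added is R2 R5.

R2-R5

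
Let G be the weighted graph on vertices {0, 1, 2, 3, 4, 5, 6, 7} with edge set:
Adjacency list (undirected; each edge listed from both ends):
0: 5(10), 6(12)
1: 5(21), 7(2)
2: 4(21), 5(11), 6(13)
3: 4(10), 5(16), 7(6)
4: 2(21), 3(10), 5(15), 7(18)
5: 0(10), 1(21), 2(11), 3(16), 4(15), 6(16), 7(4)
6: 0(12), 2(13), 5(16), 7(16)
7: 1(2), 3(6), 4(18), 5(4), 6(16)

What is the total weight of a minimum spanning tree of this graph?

55

Kruskal's algorithm — process edges by increasing weight (ties by edge label):
1 7 (2): add — endpoints in different components.
5 7 (4): add — endpoints in different components.
3 7 (6): add — endpoints in different components.
0 5 (10): add — endpoints in different components.
3 4 (10): add — endpoints in different components.
2 5 (11): add — endpoints in different components.
0 6 (12): add — endpoints in different components.
MST edges: 1 7, 5 7, 3 7, 0 5, 3 4, 2 5, 0 6; total weight 2+4+6+10+10+11+12 = 55.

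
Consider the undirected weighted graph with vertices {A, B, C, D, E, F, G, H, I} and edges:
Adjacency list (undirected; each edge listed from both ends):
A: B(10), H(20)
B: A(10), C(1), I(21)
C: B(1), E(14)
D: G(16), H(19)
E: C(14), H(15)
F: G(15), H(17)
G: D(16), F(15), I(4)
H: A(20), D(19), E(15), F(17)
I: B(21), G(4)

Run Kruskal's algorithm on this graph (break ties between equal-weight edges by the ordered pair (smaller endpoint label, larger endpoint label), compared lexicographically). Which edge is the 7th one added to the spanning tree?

Kruskal's algorithm — process edges by increasing weight (ties by edge label):
B–C (1): add — endpoints in different components.
G–I (4): add — endpoints in different components.
A–B (10): add — endpoints in different components.
C–E (14): add — endpoints in different components.
E–H (15): add — endpoints in different components.
F–G (15): add — endpoints in different components.
D–G (16): add — endpoints in different components.
F–H (17): add — endpoints in different components.
The 7th edge added is D–G.

D-G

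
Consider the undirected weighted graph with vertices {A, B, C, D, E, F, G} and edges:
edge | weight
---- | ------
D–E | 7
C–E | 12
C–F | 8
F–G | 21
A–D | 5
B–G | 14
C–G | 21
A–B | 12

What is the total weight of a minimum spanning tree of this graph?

58

Grow the tree from C using Prim:
Step 1: cheapest edge leaving the tree is C–F (8); add F.
Step 2: cheapest edge leaving the tree is C–E (12); add E.
Step 3: cheapest edge leaving the tree is D–E (7); add D.
Step 4: cheapest edge leaving the tree is A–D (5); add A.
Step 5: cheapest edge leaving the tree is A–B (12); add B.
Step 6: cheapest edge leaving the tree is B–G (14); add G.
MST edges: C–F, C–E, D–E, A–D, A–B, B–G; total weight 8+12+7+5+12+14 = 58.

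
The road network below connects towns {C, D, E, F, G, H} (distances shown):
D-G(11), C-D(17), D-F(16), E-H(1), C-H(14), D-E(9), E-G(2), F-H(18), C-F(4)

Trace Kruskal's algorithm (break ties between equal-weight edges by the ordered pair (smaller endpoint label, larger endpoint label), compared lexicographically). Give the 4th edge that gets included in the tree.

D-E

Sort edges by weight, then run Kruskal:
E-H (1): add — endpoints in different components.
E-G (2): add — endpoints in different components.
C-F (4): add — endpoints in different components.
D-E (9): add — endpoints in different components.
D-G (11): skip — D and G already connected.
C-H (14): add — endpoints in different components.
The 4th edge added is D-E.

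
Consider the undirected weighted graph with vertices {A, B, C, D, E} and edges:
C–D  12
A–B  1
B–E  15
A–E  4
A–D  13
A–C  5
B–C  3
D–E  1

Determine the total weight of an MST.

9

Prim's algorithm from E:
Step 1: frontier [D–E 1, A–E 4, B–E 15] → take D–E (1); add D.
Step 2: frontier [C–D 12, A–D 13, A–E 4, B–E 15] → take A–E (4); add A.
Step 3: frontier [A–B 1, A–C 5, C–D 12, B–E 15] → take A–B (1); add B.
Step 4: frontier [A–C 5, B–C 3, C–D 12] → take B–C (3); add C.
MST edges: D–E, A–E, A–B, B–C; total weight 1+4+1+3 = 9.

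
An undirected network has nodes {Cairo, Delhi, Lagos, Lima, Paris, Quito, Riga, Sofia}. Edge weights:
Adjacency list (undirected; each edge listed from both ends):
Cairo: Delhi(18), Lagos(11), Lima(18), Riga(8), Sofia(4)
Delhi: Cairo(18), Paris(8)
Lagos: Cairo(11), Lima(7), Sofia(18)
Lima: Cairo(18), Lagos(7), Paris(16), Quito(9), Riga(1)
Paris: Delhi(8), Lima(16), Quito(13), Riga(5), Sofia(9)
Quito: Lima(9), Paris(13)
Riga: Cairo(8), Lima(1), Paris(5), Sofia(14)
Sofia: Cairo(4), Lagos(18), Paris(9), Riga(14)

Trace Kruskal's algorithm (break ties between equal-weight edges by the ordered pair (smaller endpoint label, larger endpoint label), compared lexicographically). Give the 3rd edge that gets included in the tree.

Paris-Riga

Sort edges by weight, then run Kruskal:
Lima Riga (1): add — endpoints in different components.
Cairo Sofia (4): add — endpoints in different components.
Paris Riga (5): add — endpoints in different components.
Lagos Lima (7): add — endpoints in different components.
Cairo Riga (8): add — endpoints in different components.
Delhi Paris (8): add — endpoints in different components.
Lima Quito (9): add — endpoints in different components.
The 3rd edge added is Paris Riga.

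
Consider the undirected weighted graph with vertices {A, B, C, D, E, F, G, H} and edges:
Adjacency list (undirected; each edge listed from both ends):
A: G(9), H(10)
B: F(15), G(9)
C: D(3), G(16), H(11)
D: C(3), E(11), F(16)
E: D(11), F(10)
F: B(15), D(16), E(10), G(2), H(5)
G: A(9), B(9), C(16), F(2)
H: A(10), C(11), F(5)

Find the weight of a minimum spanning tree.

49

Kruskal's algorithm — process edges by increasing weight (ties by edge label):
F-G (2): add — endpoints in different components.
C-D (3): add — endpoints in different components.
F-H (5): add — endpoints in different components.
A-G (9): add — endpoints in different components.
B-G (9): add — endpoints in different components.
A-H (10): skip — A and H already connected.
E-F (10): add — endpoints in different components.
C-H (11): add — endpoints in different components.
MST edges: F-G, C-D, F-H, A-G, B-G, E-F, C-H; total weight 2+3+5+9+9+10+11 = 49.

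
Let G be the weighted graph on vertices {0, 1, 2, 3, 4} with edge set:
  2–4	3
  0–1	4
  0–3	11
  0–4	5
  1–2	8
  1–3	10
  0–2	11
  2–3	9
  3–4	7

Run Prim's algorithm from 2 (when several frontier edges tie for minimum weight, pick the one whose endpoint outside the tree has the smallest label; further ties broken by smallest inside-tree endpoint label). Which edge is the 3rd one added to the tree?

Grow the tree from 2 using Prim:
Step 1: cheapest edge leaving the tree is 2–4 (3); add 4.
Step 2: cheapest edge leaving the tree is 0–4 (5); add 0.
Step 3: cheapest edge leaving the tree is 0–1 (4); add 1.
Step 4: cheapest edge leaving the tree is 3–4 (7); add 3.
The 3rd edge added is 0–1.

0-1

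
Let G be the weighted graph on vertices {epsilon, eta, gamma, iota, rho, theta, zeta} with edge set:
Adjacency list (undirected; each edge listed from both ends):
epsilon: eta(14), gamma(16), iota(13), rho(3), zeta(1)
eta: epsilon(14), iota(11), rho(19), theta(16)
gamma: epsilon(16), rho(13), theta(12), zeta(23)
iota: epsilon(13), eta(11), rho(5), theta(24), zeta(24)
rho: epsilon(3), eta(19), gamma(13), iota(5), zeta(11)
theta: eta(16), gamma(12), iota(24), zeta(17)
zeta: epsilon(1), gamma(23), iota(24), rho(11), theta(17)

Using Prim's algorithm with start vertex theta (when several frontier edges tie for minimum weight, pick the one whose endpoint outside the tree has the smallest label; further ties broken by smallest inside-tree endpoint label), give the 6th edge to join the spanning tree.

eta-iota

Prim's algorithm from theta:
Step 1: cheapest edge leaving the tree is gamma-theta (12); add gamma.
Step 2: cheapest edge leaving the tree is gamma-rho (13); add rho.
Step 3: cheapest edge leaving the tree is epsilon-rho (3); add epsilon.
Step 4: cheapest edge leaving the tree is epsilon-zeta (1); add zeta.
Step 5: cheapest edge leaving the tree is iota-rho (5); add iota.
Step 6: cheapest edge leaving the tree is eta-iota (11); add eta.
The 6th edge added is eta-iota.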